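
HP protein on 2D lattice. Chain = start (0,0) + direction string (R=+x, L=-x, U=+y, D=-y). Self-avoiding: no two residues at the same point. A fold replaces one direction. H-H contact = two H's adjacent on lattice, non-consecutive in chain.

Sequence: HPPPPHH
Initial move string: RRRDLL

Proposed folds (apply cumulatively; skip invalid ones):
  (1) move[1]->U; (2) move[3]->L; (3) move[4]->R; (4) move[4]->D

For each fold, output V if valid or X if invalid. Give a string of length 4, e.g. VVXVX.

Answer: XXXV

Derivation:
Initial: RRRDLL -> [(0, 0), (1, 0), (2, 0), (3, 0), (3, -1), (2, -1), (1, -1)]
Fold 1: move[1]->U => RURDLL INVALID (collision), skipped
Fold 2: move[3]->L => RRRLLL INVALID (collision), skipped
Fold 3: move[4]->R => RRRDRL INVALID (collision), skipped
Fold 4: move[4]->D => RRRDDL VALID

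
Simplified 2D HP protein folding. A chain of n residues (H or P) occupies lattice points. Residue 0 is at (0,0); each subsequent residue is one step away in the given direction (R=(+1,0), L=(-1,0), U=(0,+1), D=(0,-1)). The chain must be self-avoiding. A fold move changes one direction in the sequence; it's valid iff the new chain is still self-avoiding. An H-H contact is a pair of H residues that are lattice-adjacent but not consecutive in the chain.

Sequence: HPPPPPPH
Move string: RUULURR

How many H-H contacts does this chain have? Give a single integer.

Positions: [(0, 0), (1, 0), (1, 1), (1, 2), (0, 2), (0, 3), (1, 3), (2, 3)]
No H-H contacts found.

Answer: 0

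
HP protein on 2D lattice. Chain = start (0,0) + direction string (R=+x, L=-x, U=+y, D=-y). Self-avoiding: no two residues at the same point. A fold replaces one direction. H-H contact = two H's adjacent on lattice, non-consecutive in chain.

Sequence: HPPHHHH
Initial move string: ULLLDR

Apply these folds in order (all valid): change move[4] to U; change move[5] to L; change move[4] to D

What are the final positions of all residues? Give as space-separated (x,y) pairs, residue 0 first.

Initial moves: ULLLDR
Fold: move[4]->U => ULLLUR (positions: [(0, 0), (0, 1), (-1, 1), (-2, 1), (-3, 1), (-3, 2), (-2, 2)])
Fold: move[5]->L => ULLLUL (positions: [(0, 0), (0, 1), (-1, 1), (-2, 1), (-3, 1), (-3, 2), (-4, 2)])
Fold: move[4]->D => ULLLDL (positions: [(0, 0), (0, 1), (-1, 1), (-2, 1), (-3, 1), (-3, 0), (-4, 0)])

Answer: (0,0) (0,1) (-1,1) (-2,1) (-3,1) (-3,0) (-4,0)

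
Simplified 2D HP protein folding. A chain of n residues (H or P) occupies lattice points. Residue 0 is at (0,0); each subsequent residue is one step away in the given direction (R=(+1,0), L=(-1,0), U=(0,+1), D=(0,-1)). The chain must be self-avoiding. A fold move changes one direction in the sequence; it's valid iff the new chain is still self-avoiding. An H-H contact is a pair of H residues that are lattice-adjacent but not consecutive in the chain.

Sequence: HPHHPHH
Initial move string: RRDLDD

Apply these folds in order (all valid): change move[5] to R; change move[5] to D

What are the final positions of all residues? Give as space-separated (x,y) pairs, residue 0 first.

Initial moves: RRDLDD
Fold: move[5]->R => RRDLDR (positions: [(0, 0), (1, 0), (2, 0), (2, -1), (1, -1), (1, -2), (2, -2)])
Fold: move[5]->D => RRDLDD (positions: [(0, 0), (1, 0), (2, 0), (2, -1), (1, -1), (1, -2), (1, -3)])

Answer: (0,0) (1,0) (2,0) (2,-1) (1,-1) (1,-2) (1,-3)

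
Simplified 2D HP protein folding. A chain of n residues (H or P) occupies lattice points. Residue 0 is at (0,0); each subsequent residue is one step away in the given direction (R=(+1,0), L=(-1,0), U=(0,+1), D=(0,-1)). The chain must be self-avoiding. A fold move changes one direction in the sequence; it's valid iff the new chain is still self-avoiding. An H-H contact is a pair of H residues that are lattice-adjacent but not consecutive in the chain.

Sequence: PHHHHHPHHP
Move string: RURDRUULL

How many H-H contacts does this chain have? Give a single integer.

Answer: 2

Derivation:
Positions: [(0, 0), (1, 0), (1, 1), (2, 1), (2, 0), (3, 0), (3, 1), (3, 2), (2, 2), (1, 2)]
H-H contact: residue 1 @(1,0) - residue 4 @(2, 0)
H-H contact: residue 3 @(2,1) - residue 8 @(2, 2)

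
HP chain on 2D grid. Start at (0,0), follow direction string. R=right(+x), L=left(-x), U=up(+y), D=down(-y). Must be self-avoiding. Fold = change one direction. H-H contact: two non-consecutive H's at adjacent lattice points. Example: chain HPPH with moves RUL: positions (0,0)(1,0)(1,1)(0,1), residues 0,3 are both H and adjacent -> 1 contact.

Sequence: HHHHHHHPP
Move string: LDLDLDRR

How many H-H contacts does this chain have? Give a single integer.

Positions: [(0, 0), (-1, 0), (-1, -1), (-2, -1), (-2, -2), (-3, -2), (-3, -3), (-2, -3), (-1, -3)]
No H-H contacts found.

Answer: 0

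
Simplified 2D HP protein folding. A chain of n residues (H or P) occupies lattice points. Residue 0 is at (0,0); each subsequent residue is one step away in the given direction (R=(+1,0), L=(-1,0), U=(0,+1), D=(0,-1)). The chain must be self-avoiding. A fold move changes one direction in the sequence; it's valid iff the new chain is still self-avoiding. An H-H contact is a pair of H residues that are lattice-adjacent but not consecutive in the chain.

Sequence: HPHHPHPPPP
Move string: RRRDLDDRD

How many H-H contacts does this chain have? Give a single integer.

Positions: [(0, 0), (1, 0), (2, 0), (3, 0), (3, -1), (2, -1), (2, -2), (2, -3), (3, -3), (3, -4)]
H-H contact: residue 2 @(2,0) - residue 5 @(2, -1)

Answer: 1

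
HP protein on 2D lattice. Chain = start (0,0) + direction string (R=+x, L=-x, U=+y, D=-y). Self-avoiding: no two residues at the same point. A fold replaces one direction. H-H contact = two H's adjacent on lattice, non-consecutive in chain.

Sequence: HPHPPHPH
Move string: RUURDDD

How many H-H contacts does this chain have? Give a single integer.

Answer: 1

Derivation:
Positions: [(0, 0), (1, 0), (1, 1), (1, 2), (2, 2), (2, 1), (2, 0), (2, -1)]
H-H contact: residue 2 @(1,1) - residue 5 @(2, 1)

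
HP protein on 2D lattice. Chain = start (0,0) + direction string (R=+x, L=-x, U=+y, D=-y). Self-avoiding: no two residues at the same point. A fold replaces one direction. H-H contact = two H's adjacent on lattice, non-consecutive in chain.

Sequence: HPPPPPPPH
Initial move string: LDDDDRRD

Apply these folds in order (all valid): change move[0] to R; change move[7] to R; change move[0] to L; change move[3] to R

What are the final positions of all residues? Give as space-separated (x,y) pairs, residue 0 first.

Initial moves: LDDDDRRD
Fold: move[0]->R => RDDDDRRD (positions: [(0, 0), (1, 0), (1, -1), (1, -2), (1, -3), (1, -4), (2, -4), (3, -4), (3, -5)])
Fold: move[7]->R => RDDDDRRR (positions: [(0, 0), (1, 0), (1, -1), (1, -2), (1, -3), (1, -4), (2, -4), (3, -4), (4, -4)])
Fold: move[0]->L => LDDDDRRR (positions: [(0, 0), (-1, 0), (-1, -1), (-1, -2), (-1, -3), (-1, -4), (0, -4), (1, -4), (2, -4)])
Fold: move[3]->R => LDDRDRRR (positions: [(0, 0), (-1, 0), (-1, -1), (-1, -2), (0, -2), (0, -3), (1, -3), (2, -3), (3, -3)])

Answer: (0,0) (-1,0) (-1,-1) (-1,-2) (0,-2) (0,-3) (1,-3) (2,-3) (3,-3)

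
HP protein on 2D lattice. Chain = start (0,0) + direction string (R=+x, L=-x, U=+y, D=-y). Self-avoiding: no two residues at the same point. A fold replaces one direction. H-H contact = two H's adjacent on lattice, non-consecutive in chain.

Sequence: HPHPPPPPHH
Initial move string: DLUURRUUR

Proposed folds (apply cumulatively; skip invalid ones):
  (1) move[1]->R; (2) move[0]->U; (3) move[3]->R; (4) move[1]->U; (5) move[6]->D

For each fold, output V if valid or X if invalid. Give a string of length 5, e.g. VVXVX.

Initial: DLUURRUUR -> [(0, 0), (0, -1), (-1, -1), (-1, 0), (-1, 1), (0, 1), (1, 1), (1, 2), (1, 3), (2, 3)]
Fold 1: move[1]->R => DRUURRUUR VALID
Fold 2: move[0]->U => URUURRUUR VALID
Fold 3: move[3]->R => URURRRUUR VALID
Fold 4: move[1]->U => UUURRRUUR VALID
Fold 5: move[6]->D => UUURRRDUR INVALID (collision), skipped

Answer: VVVVX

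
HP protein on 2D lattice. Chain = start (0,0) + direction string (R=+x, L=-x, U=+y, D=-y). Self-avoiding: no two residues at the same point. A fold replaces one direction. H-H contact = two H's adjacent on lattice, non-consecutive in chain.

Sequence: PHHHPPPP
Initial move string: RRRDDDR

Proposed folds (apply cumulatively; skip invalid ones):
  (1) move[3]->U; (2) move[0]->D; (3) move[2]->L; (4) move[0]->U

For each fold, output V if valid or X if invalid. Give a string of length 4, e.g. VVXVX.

Initial: RRRDDDR -> [(0, 0), (1, 0), (2, 0), (3, 0), (3, -1), (3, -2), (3, -3), (4, -3)]
Fold 1: move[3]->U => RRRUDDR INVALID (collision), skipped
Fold 2: move[0]->D => DRRDDDR VALID
Fold 3: move[2]->L => DRLDDDR INVALID (collision), skipped
Fold 4: move[0]->U => URRDDDR VALID

Answer: XVXV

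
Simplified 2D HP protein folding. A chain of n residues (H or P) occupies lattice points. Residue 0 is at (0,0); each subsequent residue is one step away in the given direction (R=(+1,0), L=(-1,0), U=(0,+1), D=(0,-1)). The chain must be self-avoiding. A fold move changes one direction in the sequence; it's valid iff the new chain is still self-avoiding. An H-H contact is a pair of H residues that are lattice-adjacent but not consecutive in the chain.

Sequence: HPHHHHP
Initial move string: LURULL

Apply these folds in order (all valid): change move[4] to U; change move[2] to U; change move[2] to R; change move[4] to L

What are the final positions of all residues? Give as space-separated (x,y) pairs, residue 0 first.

Initial moves: LURULL
Fold: move[4]->U => LURUUL (positions: [(0, 0), (-1, 0), (-1, 1), (0, 1), (0, 2), (0, 3), (-1, 3)])
Fold: move[2]->U => LUUUUL (positions: [(0, 0), (-1, 0), (-1, 1), (-1, 2), (-1, 3), (-1, 4), (-2, 4)])
Fold: move[2]->R => LURUUL (positions: [(0, 0), (-1, 0), (-1, 1), (0, 1), (0, 2), (0, 3), (-1, 3)])
Fold: move[4]->L => LURULL (positions: [(0, 0), (-1, 0), (-1, 1), (0, 1), (0, 2), (-1, 2), (-2, 2)])

Answer: (0,0) (-1,0) (-1,1) (0,1) (0,2) (-1,2) (-2,2)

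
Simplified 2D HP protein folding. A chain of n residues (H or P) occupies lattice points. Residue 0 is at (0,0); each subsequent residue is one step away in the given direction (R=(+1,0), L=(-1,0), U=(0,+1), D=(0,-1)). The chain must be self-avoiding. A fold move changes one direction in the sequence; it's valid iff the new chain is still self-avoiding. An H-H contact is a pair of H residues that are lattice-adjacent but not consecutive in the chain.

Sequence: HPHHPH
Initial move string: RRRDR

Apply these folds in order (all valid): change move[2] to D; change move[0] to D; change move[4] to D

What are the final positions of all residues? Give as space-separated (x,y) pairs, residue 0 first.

Initial moves: RRRDR
Fold: move[2]->D => RRDDR (positions: [(0, 0), (1, 0), (2, 0), (2, -1), (2, -2), (3, -2)])
Fold: move[0]->D => DRDDR (positions: [(0, 0), (0, -1), (1, -1), (1, -2), (1, -3), (2, -3)])
Fold: move[4]->D => DRDDD (positions: [(0, 0), (0, -1), (1, -1), (1, -2), (1, -3), (1, -4)])

Answer: (0,0) (0,-1) (1,-1) (1,-2) (1,-3) (1,-4)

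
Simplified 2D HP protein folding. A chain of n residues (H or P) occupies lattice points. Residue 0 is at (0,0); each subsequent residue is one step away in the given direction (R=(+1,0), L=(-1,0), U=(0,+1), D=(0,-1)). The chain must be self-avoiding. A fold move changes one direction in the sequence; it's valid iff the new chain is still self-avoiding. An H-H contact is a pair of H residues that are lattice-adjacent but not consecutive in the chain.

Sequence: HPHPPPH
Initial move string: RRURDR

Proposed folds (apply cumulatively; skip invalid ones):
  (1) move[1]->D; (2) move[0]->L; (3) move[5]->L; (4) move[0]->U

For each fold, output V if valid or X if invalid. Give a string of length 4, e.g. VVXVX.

Initial: RRURDR -> [(0, 0), (1, 0), (2, 0), (2, 1), (3, 1), (3, 0), (4, 0)]
Fold 1: move[1]->D => RDURDR INVALID (collision), skipped
Fold 2: move[0]->L => LRURDR INVALID (collision), skipped
Fold 3: move[5]->L => RRURDL INVALID (collision), skipped
Fold 4: move[0]->U => URURDR VALID

Answer: XXXV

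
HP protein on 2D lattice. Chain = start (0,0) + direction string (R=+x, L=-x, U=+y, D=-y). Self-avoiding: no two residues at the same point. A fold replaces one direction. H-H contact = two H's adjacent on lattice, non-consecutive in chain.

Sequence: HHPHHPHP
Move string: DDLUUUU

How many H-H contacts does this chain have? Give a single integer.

Positions: [(0, 0), (0, -1), (0, -2), (-1, -2), (-1, -1), (-1, 0), (-1, 1), (-1, 2)]
H-H contact: residue 1 @(0,-1) - residue 4 @(-1, -1)

Answer: 1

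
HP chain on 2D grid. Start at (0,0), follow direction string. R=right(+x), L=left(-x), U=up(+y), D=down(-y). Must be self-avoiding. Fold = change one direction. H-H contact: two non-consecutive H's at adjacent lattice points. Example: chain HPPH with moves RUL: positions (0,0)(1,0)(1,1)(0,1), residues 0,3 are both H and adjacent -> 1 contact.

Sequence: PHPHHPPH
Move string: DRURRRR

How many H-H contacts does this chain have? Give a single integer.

Positions: [(0, 0), (0, -1), (1, -1), (1, 0), (2, 0), (3, 0), (4, 0), (5, 0)]
No H-H contacts found.

Answer: 0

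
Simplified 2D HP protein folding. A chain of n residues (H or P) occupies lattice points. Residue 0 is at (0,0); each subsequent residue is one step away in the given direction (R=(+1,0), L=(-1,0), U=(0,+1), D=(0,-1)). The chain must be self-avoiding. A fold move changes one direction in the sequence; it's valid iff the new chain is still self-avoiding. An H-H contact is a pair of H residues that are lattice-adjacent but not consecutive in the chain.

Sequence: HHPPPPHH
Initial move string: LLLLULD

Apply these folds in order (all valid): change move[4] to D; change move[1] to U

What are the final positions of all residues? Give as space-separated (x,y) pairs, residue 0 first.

Initial moves: LLLLULD
Fold: move[4]->D => LLLLDLD (positions: [(0, 0), (-1, 0), (-2, 0), (-3, 0), (-4, 0), (-4, -1), (-5, -1), (-5, -2)])
Fold: move[1]->U => LULLDLD (positions: [(0, 0), (-1, 0), (-1, 1), (-2, 1), (-3, 1), (-3, 0), (-4, 0), (-4, -1)])

Answer: (0,0) (-1,0) (-1,1) (-2,1) (-3,1) (-3,0) (-4,0) (-4,-1)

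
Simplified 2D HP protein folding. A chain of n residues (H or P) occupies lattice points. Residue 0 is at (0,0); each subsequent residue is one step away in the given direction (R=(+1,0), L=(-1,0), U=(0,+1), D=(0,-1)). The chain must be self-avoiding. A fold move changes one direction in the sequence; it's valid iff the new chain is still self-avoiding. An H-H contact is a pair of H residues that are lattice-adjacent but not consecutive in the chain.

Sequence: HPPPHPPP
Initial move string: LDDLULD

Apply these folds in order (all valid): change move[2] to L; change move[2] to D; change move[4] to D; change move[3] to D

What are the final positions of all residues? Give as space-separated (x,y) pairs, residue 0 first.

Answer: (0,0) (-1,0) (-1,-1) (-1,-2) (-1,-3) (-1,-4) (-2,-4) (-2,-5)

Derivation:
Initial moves: LDDLULD
Fold: move[2]->L => LDLLULD (positions: [(0, 0), (-1, 0), (-1, -1), (-2, -1), (-3, -1), (-3, 0), (-4, 0), (-4, -1)])
Fold: move[2]->D => LDDLULD (positions: [(0, 0), (-1, 0), (-1, -1), (-1, -2), (-2, -2), (-2, -1), (-3, -1), (-3, -2)])
Fold: move[4]->D => LDDLDLD (positions: [(0, 0), (-1, 0), (-1, -1), (-1, -2), (-2, -2), (-2, -3), (-3, -3), (-3, -4)])
Fold: move[3]->D => LDDDDLD (positions: [(0, 0), (-1, 0), (-1, -1), (-1, -2), (-1, -3), (-1, -4), (-2, -4), (-2, -5)])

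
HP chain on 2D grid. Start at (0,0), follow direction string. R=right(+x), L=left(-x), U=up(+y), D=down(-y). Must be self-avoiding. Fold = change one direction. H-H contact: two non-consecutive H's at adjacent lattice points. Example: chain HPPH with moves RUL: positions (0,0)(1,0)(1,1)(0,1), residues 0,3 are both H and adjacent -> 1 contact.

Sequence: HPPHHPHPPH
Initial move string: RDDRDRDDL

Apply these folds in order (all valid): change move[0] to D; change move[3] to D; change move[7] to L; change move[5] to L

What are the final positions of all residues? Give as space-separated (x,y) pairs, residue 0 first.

Initial moves: RDDRDRDDL
Fold: move[0]->D => DDDRDRDDL (positions: [(0, 0), (0, -1), (0, -2), (0, -3), (1, -3), (1, -4), (2, -4), (2, -5), (2, -6), (1, -6)])
Fold: move[3]->D => DDDDDRDDL (positions: [(0, 0), (0, -1), (0, -2), (0, -3), (0, -4), (0, -5), (1, -5), (1, -6), (1, -7), (0, -7)])
Fold: move[7]->L => DDDDDRDLL (positions: [(0, 0), (0, -1), (0, -2), (0, -3), (0, -4), (0, -5), (1, -5), (1, -6), (0, -6), (-1, -6)])
Fold: move[5]->L => DDDDDLDLL (positions: [(0, 0), (0, -1), (0, -2), (0, -3), (0, -4), (0, -5), (-1, -5), (-1, -6), (-2, -6), (-3, -6)])

Answer: (0,0) (0,-1) (0,-2) (0,-3) (0,-4) (0,-5) (-1,-5) (-1,-6) (-2,-6) (-3,-6)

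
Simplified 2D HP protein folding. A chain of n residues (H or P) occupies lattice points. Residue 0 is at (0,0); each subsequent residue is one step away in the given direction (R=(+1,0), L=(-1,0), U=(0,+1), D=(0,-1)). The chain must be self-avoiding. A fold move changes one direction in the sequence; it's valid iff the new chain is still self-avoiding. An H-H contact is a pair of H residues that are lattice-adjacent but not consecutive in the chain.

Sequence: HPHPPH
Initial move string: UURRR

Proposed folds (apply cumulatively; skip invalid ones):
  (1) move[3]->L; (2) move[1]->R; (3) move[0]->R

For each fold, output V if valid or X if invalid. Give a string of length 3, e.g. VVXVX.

Initial: UURRR -> [(0, 0), (0, 1), (0, 2), (1, 2), (2, 2), (3, 2)]
Fold 1: move[3]->L => UURLR INVALID (collision), skipped
Fold 2: move[1]->R => URRRR VALID
Fold 3: move[0]->R => RRRRR VALID

Answer: XVV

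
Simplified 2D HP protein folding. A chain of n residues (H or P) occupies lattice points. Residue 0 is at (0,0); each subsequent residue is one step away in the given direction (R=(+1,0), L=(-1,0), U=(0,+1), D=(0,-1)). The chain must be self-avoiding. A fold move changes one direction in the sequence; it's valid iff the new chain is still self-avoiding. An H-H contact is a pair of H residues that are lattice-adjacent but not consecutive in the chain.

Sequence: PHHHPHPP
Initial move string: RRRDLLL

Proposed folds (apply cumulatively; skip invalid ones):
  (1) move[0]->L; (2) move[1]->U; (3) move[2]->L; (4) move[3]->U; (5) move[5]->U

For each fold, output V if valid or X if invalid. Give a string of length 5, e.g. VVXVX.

Answer: XXXVV

Derivation:
Initial: RRRDLLL -> [(0, 0), (1, 0), (2, 0), (3, 0), (3, -1), (2, -1), (1, -1), (0, -1)]
Fold 1: move[0]->L => LRRDLLL INVALID (collision), skipped
Fold 2: move[1]->U => RURDLLL INVALID (collision), skipped
Fold 3: move[2]->L => RRLDLLL INVALID (collision), skipped
Fold 4: move[3]->U => RRRULLL VALID
Fold 5: move[5]->U => RRRULUL VALID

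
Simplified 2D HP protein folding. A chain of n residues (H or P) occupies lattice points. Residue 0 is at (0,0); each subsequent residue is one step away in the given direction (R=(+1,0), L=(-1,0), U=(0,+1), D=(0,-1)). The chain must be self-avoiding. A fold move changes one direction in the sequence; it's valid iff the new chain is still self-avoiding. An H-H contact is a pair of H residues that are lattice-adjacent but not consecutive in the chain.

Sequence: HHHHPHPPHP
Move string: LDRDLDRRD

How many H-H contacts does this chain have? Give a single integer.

Positions: [(0, 0), (-1, 0), (-1, -1), (0, -1), (0, -2), (-1, -2), (-1, -3), (0, -3), (1, -3), (1, -4)]
H-H contact: residue 0 @(0,0) - residue 3 @(0, -1)
H-H contact: residue 2 @(-1,-1) - residue 5 @(-1, -2)

Answer: 2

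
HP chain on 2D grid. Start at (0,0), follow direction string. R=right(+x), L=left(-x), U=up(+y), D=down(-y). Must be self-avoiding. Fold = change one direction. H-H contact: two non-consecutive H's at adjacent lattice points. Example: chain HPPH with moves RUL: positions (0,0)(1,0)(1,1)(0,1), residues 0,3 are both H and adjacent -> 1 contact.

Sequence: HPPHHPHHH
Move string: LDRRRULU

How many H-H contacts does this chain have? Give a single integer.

Positions: [(0, 0), (-1, 0), (-1, -1), (0, -1), (1, -1), (2, -1), (2, 0), (1, 0), (1, 1)]
H-H contact: residue 0 @(0,0) - residue 7 @(1, 0)
H-H contact: residue 0 @(0,0) - residue 3 @(0, -1)
H-H contact: residue 4 @(1,-1) - residue 7 @(1, 0)

Answer: 3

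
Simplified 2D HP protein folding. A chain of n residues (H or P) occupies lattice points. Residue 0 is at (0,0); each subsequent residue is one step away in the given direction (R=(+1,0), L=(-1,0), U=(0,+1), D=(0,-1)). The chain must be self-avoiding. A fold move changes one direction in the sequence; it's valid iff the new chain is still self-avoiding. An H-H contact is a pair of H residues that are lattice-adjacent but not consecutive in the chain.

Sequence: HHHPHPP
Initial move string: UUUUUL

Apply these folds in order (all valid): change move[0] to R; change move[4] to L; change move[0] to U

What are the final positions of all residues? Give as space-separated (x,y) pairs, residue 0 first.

Answer: (0,0) (0,1) (0,2) (0,3) (0,4) (-1,4) (-2,4)

Derivation:
Initial moves: UUUUUL
Fold: move[0]->R => RUUUUL (positions: [(0, 0), (1, 0), (1, 1), (1, 2), (1, 3), (1, 4), (0, 4)])
Fold: move[4]->L => RUUULL (positions: [(0, 0), (1, 0), (1, 1), (1, 2), (1, 3), (0, 3), (-1, 3)])
Fold: move[0]->U => UUUULL (positions: [(0, 0), (0, 1), (0, 2), (0, 3), (0, 4), (-1, 4), (-2, 4)])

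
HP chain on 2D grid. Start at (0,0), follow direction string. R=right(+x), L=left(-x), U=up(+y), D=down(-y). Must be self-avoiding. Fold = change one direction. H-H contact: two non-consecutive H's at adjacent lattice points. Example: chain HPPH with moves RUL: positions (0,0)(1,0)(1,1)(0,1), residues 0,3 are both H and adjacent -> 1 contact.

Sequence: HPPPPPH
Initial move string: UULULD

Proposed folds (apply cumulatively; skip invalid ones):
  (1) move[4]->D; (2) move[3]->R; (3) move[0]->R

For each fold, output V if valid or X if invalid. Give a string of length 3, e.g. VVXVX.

Initial: UULULD -> [(0, 0), (0, 1), (0, 2), (-1, 2), (-1, 3), (-2, 3), (-2, 2)]
Fold 1: move[4]->D => UULUDD INVALID (collision), skipped
Fold 2: move[3]->R => UULRLD INVALID (collision), skipped
Fold 3: move[0]->R => RULULD VALID

Answer: XXV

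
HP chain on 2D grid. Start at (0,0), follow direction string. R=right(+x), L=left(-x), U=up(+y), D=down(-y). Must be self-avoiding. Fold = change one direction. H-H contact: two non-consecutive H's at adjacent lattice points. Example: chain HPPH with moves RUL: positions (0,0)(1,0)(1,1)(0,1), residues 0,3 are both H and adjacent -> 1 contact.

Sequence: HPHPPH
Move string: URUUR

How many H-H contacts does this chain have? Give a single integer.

Positions: [(0, 0), (0, 1), (1, 1), (1, 2), (1, 3), (2, 3)]
No H-H contacts found.

Answer: 0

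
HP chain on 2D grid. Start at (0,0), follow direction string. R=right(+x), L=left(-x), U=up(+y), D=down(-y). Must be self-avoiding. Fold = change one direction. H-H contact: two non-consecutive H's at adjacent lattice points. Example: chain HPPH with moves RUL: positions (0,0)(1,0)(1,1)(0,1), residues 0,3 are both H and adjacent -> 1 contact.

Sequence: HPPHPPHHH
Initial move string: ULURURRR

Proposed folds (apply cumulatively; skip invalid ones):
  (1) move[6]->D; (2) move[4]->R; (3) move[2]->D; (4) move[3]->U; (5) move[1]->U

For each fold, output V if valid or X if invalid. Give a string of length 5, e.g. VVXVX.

Answer: VVXVV

Derivation:
Initial: ULURURRR -> [(0, 0), (0, 1), (-1, 1), (-1, 2), (0, 2), (0, 3), (1, 3), (2, 3), (3, 3)]
Fold 1: move[6]->D => ULURURDR VALID
Fold 2: move[4]->R => ULURRRDR VALID
Fold 3: move[2]->D => ULDRRRDR INVALID (collision), skipped
Fold 4: move[3]->U => ULUURRDR VALID
Fold 5: move[1]->U => UUUURRDR VALID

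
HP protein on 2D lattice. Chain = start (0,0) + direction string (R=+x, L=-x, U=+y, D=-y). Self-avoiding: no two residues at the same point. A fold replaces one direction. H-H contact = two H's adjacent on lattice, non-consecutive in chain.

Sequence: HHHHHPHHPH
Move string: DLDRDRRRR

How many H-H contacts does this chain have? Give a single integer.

Answer: 1

Derivation:
Positions: [(0, 0), (0, -1), (-1, -1), (-1, -2), (0, -2), (0, -3), (1, -3), (2, -3), (3, -3), (4, -3)]
H-H contact: residue 1 @(0,-1) - residue 4 @(0, -2)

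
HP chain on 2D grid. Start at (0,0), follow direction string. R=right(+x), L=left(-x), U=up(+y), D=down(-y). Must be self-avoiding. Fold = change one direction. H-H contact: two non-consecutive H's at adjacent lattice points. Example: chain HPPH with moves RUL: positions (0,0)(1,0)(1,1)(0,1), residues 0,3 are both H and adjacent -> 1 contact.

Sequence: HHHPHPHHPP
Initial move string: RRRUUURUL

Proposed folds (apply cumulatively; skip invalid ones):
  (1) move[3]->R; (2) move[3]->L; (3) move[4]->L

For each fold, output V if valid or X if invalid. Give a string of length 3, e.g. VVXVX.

Answer: VXX

Derivation:
Initial: RRRUUURUL -> [(0, 0), (1, 0), (2, 0), (3, 0), (3, 1), (3, 2), (3, 3), (4, 3), (4, 4), (3, 4)]
Fold 1: move[3]->R => RRRRUURUL VALID
Fold 2: move[3]->L => RRRLUURUL INVALID (collision), skipped
Fold 3: move[4]->L => RRRRLURUL INVALID (collision), skipped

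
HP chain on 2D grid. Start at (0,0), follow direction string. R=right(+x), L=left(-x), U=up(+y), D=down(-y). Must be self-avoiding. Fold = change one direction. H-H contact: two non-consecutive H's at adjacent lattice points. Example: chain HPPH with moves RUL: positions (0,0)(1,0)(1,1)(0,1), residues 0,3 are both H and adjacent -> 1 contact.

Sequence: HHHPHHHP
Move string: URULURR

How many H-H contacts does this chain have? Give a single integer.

Positions: [(0, 0), (0, 1), (1, 1), (1, 2), (0, 2), (0, 3), (1, 3), (2, 3)]
H-H contact: residue 1 @(0,1) - residue 4 @(0, 2)

Answer: 1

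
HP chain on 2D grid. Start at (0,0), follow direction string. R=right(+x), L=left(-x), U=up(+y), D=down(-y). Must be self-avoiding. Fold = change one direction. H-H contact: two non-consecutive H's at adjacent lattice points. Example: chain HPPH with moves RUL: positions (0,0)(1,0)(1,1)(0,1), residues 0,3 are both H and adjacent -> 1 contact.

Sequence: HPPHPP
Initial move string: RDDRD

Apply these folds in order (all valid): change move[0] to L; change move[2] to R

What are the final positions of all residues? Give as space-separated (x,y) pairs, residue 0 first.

Answer: (0,0) (-1,0) (-1,-1) (0,-1) (1,-1) (1,-2)

Derivation:
Initial moves: RDDRD
Fold: move[0]->L => LDDRD (positions: [(0, 0), (-1, 0), (-1, -1), (-1, -2), (0, -2), (0, -3)])
Fold: move[2]->R => LDRRD (positions: [(0, 0), (-1, 0), (-1, -1), (0, -1), (1, -1), (1, -2)])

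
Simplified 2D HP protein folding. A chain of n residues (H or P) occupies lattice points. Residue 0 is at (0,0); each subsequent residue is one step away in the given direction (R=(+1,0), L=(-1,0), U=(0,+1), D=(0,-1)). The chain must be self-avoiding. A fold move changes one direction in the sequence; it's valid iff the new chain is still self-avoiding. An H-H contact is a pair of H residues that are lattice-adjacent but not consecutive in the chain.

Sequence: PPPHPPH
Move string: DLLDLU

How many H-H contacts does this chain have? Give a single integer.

Positions: [(0, 0), (0, -1), (-1, -1), (-2, -1), (-2, -2), (-3, -2), (-3, -1)]
H-H contact: residue 3 @(-2,-1) - residue 6 @(-3, -1)

Answer: 1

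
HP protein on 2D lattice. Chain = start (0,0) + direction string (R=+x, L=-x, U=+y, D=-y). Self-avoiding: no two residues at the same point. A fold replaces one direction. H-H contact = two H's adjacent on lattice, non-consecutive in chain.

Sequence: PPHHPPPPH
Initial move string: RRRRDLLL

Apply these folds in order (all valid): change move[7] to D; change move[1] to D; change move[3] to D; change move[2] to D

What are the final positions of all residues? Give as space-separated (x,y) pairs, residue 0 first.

Answer: (0,0) (1,0) (1,-1) (1,-2) (1,-3) (1,-4) (0,-4) (-1,-4) (-1,-5)

Derivation:
Initial moves: RRRRDLLL
Fold: move[7]->D => RRRRDLLD (positions: [(0, 0), (1, 0), (2, 0), (3, 0), (4, 0), (4, -1), (3, -1), (2, -1), (2, -2)])
Fold: move[1]->D => RDRRDLLD (positions: [(0, 0), (1, 0), (1, -1), (2, -1), (3, -1), (3, -2), (2, -2), (1, -2), (1, -3)])
Fold: move[3]->D => RDRDDLLD (positions: [(0, 0), (1, 0), (1, -1), (2, -1), (2, -2), (2, -3), (1, -3), (0, -3), (0, -4)])
Fold: move[2]->D => RDDDDLLD (positions: [(0, 0), (1, 0), (1, -1), (1, -2), (1, -3), (1, -4), (0, -4), (-1, -4), (-1, -5)])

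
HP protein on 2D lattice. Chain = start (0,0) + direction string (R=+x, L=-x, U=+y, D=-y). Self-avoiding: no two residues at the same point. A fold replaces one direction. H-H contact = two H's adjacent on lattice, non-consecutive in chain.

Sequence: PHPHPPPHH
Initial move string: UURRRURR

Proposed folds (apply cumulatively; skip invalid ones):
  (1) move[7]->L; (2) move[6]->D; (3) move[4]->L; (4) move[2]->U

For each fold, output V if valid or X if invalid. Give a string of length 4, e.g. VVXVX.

Answer: XXXV

Derivation:
Initial: UURRRURR -> [(0, 0), (0, 1), (0, 2), (1, 2), (2, 2), (3, 2), (3, 3), (4, 3), (5, 3)]
Fold 1: move[7]->L => UURRRURL INVALID (collision), skipped
Fold 2: move[6]->D => UURRRUDR INVALID (collision), skipped
Fold 3: move[4]->L => UURRLURR INVALID (collision), skipped
Fold 4: move[2]->U => UUURRURR VALID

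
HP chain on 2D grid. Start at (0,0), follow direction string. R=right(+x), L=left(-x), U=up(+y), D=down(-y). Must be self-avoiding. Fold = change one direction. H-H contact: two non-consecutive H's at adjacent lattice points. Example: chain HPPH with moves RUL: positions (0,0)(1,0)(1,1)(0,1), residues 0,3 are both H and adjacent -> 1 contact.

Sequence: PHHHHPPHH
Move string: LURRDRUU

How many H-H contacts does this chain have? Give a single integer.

Positions: [(0, 0), (-1, 0), (-1, 1), (0, 1), (1, 1), (1, 0), (2, 0), (2, 1), (2, 2)]
H-H contact: residue 4 @(1,1) - residue 7 @(2, 1)

Answer: 1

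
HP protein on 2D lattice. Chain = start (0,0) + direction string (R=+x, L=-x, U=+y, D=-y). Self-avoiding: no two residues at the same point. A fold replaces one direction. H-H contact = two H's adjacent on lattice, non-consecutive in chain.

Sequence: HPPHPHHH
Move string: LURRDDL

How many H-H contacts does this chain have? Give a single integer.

Positions: [(0, 0), (-1, 0), (-1, 1), (0, 1), (1, 1), (1, 0), (1, -1), (0, -1)]
H-H contact: residue 0 @(0,0) - residue 5 @(1, 0)
H-H contact: residue 0 @(0,0) - residue 3 @(0, 1)
H-H contact: residue 0 @(0,0) - residue 7 @(0, -1)

Answer: 3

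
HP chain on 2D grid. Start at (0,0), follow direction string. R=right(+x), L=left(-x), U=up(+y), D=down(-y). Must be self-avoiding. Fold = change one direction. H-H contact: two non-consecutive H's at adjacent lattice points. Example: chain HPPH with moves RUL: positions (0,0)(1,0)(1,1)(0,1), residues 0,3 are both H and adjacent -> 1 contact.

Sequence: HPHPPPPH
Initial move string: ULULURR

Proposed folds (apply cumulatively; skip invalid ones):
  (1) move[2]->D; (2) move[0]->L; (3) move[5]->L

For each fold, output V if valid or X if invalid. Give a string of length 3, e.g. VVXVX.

Answer: XVX

Derivation:
Initial: ULULURR -> [(0, 0), (0, 1), (-1, 1), (-1, 2), (-2, 2), (-2, 3), (-1, 3), (0, 3)]
Fold 1: move[2]->D => ULDLURR INVALID (collision), skipped
Fold 2: move[0]->L => LLULURR VALID
Fold 3: move[5]->L => LLULULR INVALID (collision), skipped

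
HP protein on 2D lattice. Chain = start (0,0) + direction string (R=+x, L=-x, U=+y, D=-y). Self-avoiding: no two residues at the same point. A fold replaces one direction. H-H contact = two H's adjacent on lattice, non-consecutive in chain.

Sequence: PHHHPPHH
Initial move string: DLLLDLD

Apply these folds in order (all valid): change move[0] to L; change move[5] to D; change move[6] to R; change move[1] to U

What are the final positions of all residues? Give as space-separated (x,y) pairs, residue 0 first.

Initial moves: DLLLDLD
Fold: move[0]->L => LLLLDLD (positions: [(0, 0), (-1, 0), (-2, 0), (-3, 0), (-4, 0), (-4, -1), (-5, -1), (-5, -2)])
Fold: move[5]->D => LLLLDDD (positions: [(0, 0), (-1, 0), (-2, 0), (-3, 0), (-4, 0), (-4, -1), (-4, -2), (-4, -3)])
Fold: move[6]->R => LLLLDDR (positions: [(0, 0), (-1, 0), (-2, 0), (-3, 0), (-4, 0), (-4, -1), (-4, -2), (-3, -2)])
Fold: move[1]->U => LULLDDR (positions: [(0, 0), (-1, 0), (-1, 1), (-2, 1), (-3, 1), (-3, 0), (-3, -1), (-2, -1)])

Answer: (0,0) (-1,0) (-1,1) (-2,1) (-3,1) (-3,0) (-3,-1) (-2,-1)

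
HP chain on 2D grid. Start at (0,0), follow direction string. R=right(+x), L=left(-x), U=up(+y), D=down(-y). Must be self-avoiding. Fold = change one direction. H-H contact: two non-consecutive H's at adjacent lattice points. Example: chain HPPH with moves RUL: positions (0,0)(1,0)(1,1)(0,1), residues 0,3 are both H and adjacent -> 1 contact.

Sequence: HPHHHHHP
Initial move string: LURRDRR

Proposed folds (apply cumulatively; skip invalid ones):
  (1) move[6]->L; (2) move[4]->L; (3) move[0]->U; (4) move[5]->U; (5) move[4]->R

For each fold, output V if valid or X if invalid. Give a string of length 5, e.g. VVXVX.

Answer: XXVXV

Derivation:
Initial: LURRDRR -> [(0, 0), (-1, 0), (-1, 1), (0, 1), (1, 1), (1, 0), (2, 0), (3, 0)]
Fold 1: move[6]->L => LURRDRL INVALID (collision), skipped
Fold 2: move[4]->L => LURRLRR INVALID (collision), skipped
Fold 3: move[0]->U => UURRDRR VALID
Fold 4: move[5]->U => UURRDUR INVALID (collision), skipped
Fold 5: move[4]->R => UURRRRR VALID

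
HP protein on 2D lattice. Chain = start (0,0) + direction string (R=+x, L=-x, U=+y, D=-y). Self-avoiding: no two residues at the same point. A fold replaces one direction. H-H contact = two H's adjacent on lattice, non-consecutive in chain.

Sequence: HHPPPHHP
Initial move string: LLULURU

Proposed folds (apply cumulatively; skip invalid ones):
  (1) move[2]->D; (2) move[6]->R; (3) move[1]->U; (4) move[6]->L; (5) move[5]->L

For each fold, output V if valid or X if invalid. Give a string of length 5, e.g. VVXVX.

Initial: LLULURU -> [(0, 0), (-1, 0), (-2, 0), (-2, 1), (-3, 1), (-3, 2), (-2, 2), (-2, 3)]
Fold 1: move[2]->D => LLDLURU INVALID (collision), skipped
Fold 2: move[6]->R => LLULURR VALID
Fold 3: move[1]->U => LUULURR VALID
Fold 4: move[6]->L => LUULURL INVALID (collision), skipped
Fold 5: move[5]->L => LUULULR INVALID (collision), skipped

Answer: XVVXX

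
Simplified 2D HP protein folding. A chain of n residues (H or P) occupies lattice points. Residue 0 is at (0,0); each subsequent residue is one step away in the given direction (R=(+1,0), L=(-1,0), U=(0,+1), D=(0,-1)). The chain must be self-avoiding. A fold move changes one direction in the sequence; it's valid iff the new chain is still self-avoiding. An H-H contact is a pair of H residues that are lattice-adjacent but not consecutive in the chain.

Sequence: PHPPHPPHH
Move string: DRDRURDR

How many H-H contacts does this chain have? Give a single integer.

Answer: 1

Derivation:
Positions: [(0, 0), (0, -1), (1, -1), (1, -2), (2, -2), (2, -1), (3, -1), (3, -2), (4, -2)]
H-H contact: residue 4 @(2,-2) - residue 7 @(3, -2)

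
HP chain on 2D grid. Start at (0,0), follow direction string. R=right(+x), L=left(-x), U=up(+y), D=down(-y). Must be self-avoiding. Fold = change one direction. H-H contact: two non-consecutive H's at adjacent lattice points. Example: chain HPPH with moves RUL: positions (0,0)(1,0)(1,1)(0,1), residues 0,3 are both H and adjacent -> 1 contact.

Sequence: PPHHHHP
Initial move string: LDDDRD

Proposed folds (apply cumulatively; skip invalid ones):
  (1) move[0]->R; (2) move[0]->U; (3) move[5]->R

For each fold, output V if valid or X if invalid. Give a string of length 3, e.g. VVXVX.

Initial: LDDDRD -> [(0, 0), (-1, 0), (-1, -1), (-1, -2), (-1, -3), (0, -3), (0, -4)]
Fold 1: move[0]->R => RDDDRD VALID
Fold 2: move[0]->U => UDDDRD INVALID (collision), skipped
Fold 3: move[5]->R => RDDDRR VALID

Answer: VXV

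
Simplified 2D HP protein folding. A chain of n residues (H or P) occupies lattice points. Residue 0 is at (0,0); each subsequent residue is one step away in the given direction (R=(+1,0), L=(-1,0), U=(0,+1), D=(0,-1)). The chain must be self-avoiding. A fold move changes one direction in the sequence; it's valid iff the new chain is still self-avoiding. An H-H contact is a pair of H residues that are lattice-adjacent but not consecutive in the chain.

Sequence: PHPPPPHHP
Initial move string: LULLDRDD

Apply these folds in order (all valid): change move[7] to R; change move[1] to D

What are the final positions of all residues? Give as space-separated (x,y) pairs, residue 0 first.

Answer: (0,0) (-1,0) (-1,-1) (-2,-1) (-3,-1) (-3,-2) (-2,-2) (-2,-3) (-1,-3)

Derivation:
Initial moves: LULLDRDD
Fold: move[7]->R => LULLDRDR (positions: [(0, 0), (-1, 0), (-1, 1), (-2, 1), (-3, 1), (-3, 0), (-2, 0), (-2, -1), (-1, -1)])
Fold: move[1]->D => LDLLDRDR (positions: [(0, 0), (-1, 0), (-1, -1), (-2, -1), (-3, -1), (-3, -2), (-2, -2), (-2, -3), (-1, -3)])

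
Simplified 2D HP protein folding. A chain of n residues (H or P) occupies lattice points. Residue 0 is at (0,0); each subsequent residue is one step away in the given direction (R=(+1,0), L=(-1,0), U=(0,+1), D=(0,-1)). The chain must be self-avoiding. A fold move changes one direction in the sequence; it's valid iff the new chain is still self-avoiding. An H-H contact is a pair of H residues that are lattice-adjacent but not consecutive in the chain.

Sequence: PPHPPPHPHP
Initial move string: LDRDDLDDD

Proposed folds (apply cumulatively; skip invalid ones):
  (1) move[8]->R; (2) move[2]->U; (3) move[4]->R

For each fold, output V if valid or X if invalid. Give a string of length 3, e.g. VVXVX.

Answer: VXX

Derivation:
Initial: LDRDDLDDD -> [(0, 0), (-1, 0), (-1, -1), (0, -1), (0, -2), (0, -3), (-1, -3), (-1, -4), (-1, -5), (-1, -6)]
Fold 1: move[8]->R => LDRDDLDDR VALID
Fold 2: move[2]->U => LDUDDLDDR INVALID (collision), skipped
Fold 3: move[4]->R => LDRDRLDDR INVALID (collision), skipped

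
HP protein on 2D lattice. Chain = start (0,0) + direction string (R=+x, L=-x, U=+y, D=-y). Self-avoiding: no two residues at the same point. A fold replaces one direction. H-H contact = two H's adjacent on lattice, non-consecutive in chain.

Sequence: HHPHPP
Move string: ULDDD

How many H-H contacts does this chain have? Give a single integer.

Answer: 1

Derivation:
Positions: [(0, 0), (0, 1), (-1, 1), (-1, 0), (-1, -1), (-1, -2)]
H-H contact: residue 0 @(0,0) - residue 3 @(-1, 0)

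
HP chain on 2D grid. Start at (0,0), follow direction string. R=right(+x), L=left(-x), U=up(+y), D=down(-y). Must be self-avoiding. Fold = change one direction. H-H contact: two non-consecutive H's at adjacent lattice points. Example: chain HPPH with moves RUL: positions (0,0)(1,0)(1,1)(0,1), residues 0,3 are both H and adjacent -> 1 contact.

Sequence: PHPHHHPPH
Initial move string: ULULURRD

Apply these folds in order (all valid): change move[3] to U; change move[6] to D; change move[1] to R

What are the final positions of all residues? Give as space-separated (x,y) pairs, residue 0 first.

Answer: (0,0) (0,1) (1,1) (1,2) (1,3) (1,4) (2,4) (2,3) (2,2)

Derivation:
Initial moves: ULULURRD
Fold: move[3]->U => ULUUURRD (positions: [(0, 0), (0, 1), (-1, 1), (-1, 2), (-1, 3), (-1, 4), (0, 4), (1, 4), (1, 3)])
Fold: move[6]->D => ULUUURDD (positions: [(0, 0), (0, 1), (-1, 1), (-1, 2), (-1, 3), (-1, 4), (0, 4), (0, 3), (0, 2)])
Fold: move[1]->R => URUUURDD (positions: [(0, 0), (0, 1), (1, 1), (1, 2), (1, 3), (1, 4), (2, 4), (2, 3), (2, 2)])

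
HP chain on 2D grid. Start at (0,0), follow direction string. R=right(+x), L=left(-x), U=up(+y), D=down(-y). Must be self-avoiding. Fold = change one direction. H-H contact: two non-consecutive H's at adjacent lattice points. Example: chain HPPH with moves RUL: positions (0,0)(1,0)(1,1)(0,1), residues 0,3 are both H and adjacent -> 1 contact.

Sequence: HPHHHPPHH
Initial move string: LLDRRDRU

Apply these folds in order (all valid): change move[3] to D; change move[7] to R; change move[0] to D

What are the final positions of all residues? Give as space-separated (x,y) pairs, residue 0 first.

Answer: (0,0) (0,-1) (-1,-1) (-1,-2) (-1,-3) (0,-3) (0,-4) (1,-4) (2,-4)

Derivation:
Initial moves: LLDRRDRU
Fold: move[3]->D => LLDDRDRU (positions: [(0, 0), (-1, 0), (-2, 0), (-2, -1), (-2, -2), (-1, -2), (-1, -3), (0, -3), (0, -2)])
Fold: move[7]->R => LLDDRDRR (positions: [(0, 0), (-1, 0), (-2, 0), (-2, -1), (-2, -2), (-1, -2), (-1, -3), (0, -3), (1, -3)])
Fold: move[0]->D => DLDDRDRR (positions: [(0, 0), (0, -1), (-1, -1), (-1, -2), (-1, -3), (0, -3), (0, -4), (1, -4), (2, -4)])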